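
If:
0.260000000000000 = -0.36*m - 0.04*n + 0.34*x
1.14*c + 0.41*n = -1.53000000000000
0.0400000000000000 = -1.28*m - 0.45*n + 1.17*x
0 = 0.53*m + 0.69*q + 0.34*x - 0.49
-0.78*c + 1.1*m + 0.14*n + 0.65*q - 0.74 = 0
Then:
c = -2.68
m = -7.44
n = 3.72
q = 9.72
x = -6.68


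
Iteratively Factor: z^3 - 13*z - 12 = (z - 4)*(z^2 + 4*z + 3) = (z - 4)*(z + 1)*(z + 3)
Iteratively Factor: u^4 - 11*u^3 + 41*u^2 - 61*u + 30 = (u - 3)*(u^3 - 8*u^2 + 17*u - 10) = (u - 5)*(u - 3)*(u^2 - 3*u + 2) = (u - 5)*(u - 3)*(u - 1)*(u - 2)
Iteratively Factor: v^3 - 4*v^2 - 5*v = (v)*(v^2 - 4*v - 5) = v*(v + 1)*(v - 5)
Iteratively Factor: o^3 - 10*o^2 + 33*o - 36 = (o - 3)*(o^2 - 7*o + 12) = (o - 3)^2*(o - 4)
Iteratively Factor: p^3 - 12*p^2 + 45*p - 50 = (p - 2)*(p^2 - 10*p + 25) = (p - 5)*(p - 2)*(p - 5)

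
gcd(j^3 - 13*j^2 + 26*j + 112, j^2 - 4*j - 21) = j - 7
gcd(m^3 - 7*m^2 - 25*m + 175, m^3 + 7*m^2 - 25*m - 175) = m^2 - 25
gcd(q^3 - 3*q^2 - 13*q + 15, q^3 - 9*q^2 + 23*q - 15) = q^2 - 6*q + 5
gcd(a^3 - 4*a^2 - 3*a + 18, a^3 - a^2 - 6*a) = a^2 - a - 6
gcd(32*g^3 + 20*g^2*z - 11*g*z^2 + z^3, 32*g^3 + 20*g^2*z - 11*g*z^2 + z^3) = 32*g^3 + 20*g^2*z - 11*g*z^2 + z^3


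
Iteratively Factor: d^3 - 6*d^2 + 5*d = (d - 5)*(d^2 - d) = d*(d - 5)*(d - 1)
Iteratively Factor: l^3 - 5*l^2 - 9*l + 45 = (l + 3)*(l^2 - 8*l + 15) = (l - 5)*(l + 3)*(l - 3)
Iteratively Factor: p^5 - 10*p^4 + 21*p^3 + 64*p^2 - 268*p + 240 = (p - 4)*(p^4 - 6*p^3 - 3*p^2 + 52*p - 60) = (p - 4)*(p + 3)*(p^3 - 9*p^2 + 24*p - 20) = (p - 4)*(p - 2)*(p + 3)*(p^2 - 7*p + 10) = (p - 5)*(p - 4)*(p - 2)*(p + 3)*(p - 2)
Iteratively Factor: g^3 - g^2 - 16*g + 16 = (g - 1)*(g^2 - 16) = (g - 4)*(g - 1)*(g + 4)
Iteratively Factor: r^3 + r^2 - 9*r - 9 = (r - 3)*(r^2 + 4*r + 3) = (r - 3)*(r + 3)*(r + 1)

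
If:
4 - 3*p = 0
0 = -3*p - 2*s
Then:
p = 4/3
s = -2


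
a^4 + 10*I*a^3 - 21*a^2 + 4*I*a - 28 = (a - I)*(a + 2*I)^2*(a + 7*I)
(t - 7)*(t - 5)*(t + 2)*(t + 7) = t^4 - 3*t^3 - 59*t^2 + 147*t + 490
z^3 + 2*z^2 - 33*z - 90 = (z - 6)*(z + 3)*(z + 5)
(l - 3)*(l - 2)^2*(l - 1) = l^4 - 8*l^3 + 23*l^2 - 28*l + 12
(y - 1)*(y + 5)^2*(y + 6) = y^4 + 15*y^3 + 69*y^2 + 65*y - 150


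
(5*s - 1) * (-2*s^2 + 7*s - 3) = -10*s^3 + 37*s^2 - 22*s + 3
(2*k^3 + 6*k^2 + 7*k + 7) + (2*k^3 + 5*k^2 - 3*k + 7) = 4*k^3 + 11*k^2 + 4*k + 14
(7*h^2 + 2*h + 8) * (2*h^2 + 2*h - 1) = 14*h^4 + 18*h^3 + 13*h^2 + 14*h - 8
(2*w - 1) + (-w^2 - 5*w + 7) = -w^2 - 3*w + 6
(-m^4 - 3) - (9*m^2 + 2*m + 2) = -m^4 - 9*m^2 - 2*m - 5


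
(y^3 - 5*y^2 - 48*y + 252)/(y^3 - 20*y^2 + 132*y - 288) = (y + 7)/(y - 8)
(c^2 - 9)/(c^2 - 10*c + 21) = (c + 3)/(c - 7)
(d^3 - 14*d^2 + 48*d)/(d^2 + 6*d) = (d^2 - 14*d + 48)/(d + 6)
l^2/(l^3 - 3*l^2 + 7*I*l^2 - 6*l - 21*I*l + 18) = l^2/(l^3 + l^2*(-3 + 7*I) + l*(-6 - 21*I) + 18)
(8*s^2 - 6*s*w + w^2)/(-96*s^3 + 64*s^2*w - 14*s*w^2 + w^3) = (-2*s + w)/(24*s^2 - 10*s*w + w^2)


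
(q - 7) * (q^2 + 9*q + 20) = q^3 + 2*q^2 - 43*q - 140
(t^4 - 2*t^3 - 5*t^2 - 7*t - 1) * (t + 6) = t^5 + 4*t^4 - 17*t^3 - 37*t^2 - 43*t - 6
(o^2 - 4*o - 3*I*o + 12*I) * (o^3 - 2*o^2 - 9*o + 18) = o^5 - 6*o^4 - 3*I*o^4 - o^3 + 18*I*o^3 + 54*o^2 + 3*I*o^2 - 72*o - 162*I*o + 216*I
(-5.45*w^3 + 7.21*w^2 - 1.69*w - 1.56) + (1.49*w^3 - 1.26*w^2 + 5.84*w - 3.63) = -3.96*w^3 + 5.95*w^2 + 4.15*w - 5.19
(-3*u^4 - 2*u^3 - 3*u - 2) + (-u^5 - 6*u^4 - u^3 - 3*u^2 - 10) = -u^5 - 9*u^4 - 3*u^3 - 3*u^2 - 3*u - 12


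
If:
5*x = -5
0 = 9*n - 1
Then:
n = 1/9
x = -1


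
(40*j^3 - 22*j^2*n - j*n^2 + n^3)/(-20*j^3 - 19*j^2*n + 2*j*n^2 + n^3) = (-2*j + n)/(j + n)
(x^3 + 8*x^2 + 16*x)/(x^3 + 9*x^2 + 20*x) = (x + 4)/(x + 5)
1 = 1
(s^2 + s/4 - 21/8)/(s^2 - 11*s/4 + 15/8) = (4*s + 7)/(4*s - 5)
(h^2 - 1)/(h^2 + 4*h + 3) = (h - 1)/(h + 3)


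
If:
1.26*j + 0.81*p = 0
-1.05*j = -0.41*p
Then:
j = 0.00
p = 0.00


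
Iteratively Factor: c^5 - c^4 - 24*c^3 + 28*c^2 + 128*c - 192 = (c - 2)*(c^4 + c^3 - 22*c^2 - 16*c + 96) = (c - 2)*(c + 3)*(c^3 - 2*c^2 - 16*c + 32) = (c - 2)^2*(c + 3)*(c^2 - 16) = (c - 2)^2*(c + 3)*(c + 4)*(c - 4)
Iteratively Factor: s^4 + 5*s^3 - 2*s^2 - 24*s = (s)*(s^3 + 5*s^2 - 2*s - 24) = s*(s + 4)*(s^2 + s - 6) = s*(s + 3)*(s + 4)*(s - 2)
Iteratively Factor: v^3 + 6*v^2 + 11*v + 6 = (v + 2)*(v^2 + 4*v + 3) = (v + 2)*(v + 3)*(v + 1)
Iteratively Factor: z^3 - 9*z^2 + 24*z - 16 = (z - 4)*(z^2 - 5*z + 4) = (z - 4)*(z - 1)*(z - 4)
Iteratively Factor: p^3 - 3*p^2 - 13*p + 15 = (p - 1)*(p^2 - 2*p - 15) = (p - 5)*(p - 1)*(p + 3)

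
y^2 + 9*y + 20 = (y + 4)*(y + 5)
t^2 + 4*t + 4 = (t + 2)^2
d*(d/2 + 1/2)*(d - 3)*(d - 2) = d^4/2 - 2*d^3 + d^2/2 + 3*d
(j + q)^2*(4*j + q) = 4*j^3 + 9*j^2*q + 6*j*q^2 + q^3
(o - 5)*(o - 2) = o^2 - 7*o + 10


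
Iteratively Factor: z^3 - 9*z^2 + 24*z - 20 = (z - 5)*(z^2 - 4*z + 4) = (z - 5)*(z - 2)*(z - 2)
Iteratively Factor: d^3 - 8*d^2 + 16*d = (d)*(d^2 - 8*d + 16) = d*(d - 4)*(d - 4)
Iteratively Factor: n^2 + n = (n)*(n + 1)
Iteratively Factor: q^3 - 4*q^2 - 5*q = (q + 1)*(q^2 - 5*q) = q*(q + 1)*(q - 5)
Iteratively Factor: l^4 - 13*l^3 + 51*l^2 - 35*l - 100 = (l + 1)*(l^3 - 14*l^2 + 65*l - 100) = (l - 5)*(l + 1)*(l^2 - 9*l + 20) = (l - 5)*(l - 4)*(l + 1)*(l - 5)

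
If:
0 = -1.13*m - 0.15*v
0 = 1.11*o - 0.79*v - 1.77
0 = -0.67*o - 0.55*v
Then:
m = 0.14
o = 0.85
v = -1.04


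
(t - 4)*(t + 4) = t^2 - 16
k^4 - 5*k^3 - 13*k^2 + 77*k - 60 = (k - 5)*(k - 3)*(k - 1)*(k + 4)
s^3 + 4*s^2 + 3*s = s*(s + 1)*(s + 3)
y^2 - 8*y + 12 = (y - 6)*(y - 2)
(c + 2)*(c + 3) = c^2 + 5*c + 6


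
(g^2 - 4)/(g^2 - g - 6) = (g - 2)/(g - 3)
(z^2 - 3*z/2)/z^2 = (z - 3/2)/z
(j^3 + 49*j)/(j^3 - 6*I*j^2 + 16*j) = (j^2 + 49)/(j^2 - 6*I*j + 16)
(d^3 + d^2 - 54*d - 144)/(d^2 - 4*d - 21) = (d^2 - 2*d - 48)/(d - 7)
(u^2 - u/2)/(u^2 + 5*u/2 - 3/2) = u/(u + 3)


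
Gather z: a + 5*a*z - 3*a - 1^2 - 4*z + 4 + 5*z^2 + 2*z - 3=-2*a + 5*z^2 + z*(5*a - 2)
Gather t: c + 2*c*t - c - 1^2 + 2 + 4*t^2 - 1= 2*c*t + 4*t^2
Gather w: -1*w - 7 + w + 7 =0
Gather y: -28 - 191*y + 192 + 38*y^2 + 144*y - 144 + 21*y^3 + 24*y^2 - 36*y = 21*y^3 + 62*y^2 - 83*y + 20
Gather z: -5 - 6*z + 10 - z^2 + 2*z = -z^2 - 4*z + 5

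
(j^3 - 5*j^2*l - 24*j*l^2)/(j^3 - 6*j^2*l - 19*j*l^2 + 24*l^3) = j/(j - l)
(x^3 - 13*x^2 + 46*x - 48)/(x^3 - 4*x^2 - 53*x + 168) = (x - 2)/(x + 7)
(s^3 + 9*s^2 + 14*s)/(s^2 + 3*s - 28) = s*(s + 2)/(s - 4)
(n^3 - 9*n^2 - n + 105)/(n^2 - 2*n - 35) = (n^2 - 2*n - 15)/(n + 5)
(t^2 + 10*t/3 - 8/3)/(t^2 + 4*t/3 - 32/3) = (3*t - 2)/(3*t - 8)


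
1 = 1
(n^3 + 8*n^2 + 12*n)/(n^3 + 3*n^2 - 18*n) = (n + 2)/(n - 3)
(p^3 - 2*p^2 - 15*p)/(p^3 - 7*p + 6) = p*(p - 5)/(p^2 - 3*p + 2)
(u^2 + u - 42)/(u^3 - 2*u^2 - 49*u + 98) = (u - 6)/(u^2 - 9*u + 14)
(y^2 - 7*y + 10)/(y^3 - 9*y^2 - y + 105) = (y - 2)/(y^2 - 4*y - 21)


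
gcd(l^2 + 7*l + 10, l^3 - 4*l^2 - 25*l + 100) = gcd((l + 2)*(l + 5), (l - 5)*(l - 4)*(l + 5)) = l + 5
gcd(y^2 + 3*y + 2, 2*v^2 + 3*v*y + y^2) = 1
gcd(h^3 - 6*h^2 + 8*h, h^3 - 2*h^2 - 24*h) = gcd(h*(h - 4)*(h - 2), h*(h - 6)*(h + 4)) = h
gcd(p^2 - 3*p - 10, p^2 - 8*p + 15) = p - 5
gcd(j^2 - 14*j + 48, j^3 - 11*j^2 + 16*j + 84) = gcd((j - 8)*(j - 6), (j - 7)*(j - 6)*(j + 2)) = j - 6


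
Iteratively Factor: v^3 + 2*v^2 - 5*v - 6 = (v - 2)*(v^2 + 4*v + 3) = (v - 2)*(v + 3)*(v + 1)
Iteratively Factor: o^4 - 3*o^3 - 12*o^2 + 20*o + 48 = (o - 4)*(o^3 + o^2 - 8*o - 12) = (o - 4)*(o + 2)*(o^2 - o - 6) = (o - 4)*(o + 2)^2*(o - 3)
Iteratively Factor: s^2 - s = (s)*(s - 1)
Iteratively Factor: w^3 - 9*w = (w - 3)*(w^2 + 3*w) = w*(w - 3)*(w + 3)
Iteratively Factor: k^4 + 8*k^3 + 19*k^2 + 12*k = (k + 4)*(k^3 + 4*k^2 + 3*k) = k*(k + 4)*(k^2 + 4*k + 3) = k*(k + 1)*(k + 4)*(k + 3)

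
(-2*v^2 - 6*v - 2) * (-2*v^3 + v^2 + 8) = 4*v^5 + 10*v^4 - 2*v^3 - 18*v^2 - 48*v - 16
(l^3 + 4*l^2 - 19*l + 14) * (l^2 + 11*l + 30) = l^5 + 15*l^4 + 55*l^3 - 75*l^2 - 416*l + 420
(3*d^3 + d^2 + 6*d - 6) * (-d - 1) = -3*d^4 - 4*d^3 - 7*d^2 + 6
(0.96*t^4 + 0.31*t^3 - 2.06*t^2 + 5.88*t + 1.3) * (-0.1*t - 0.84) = -0.096*t^5 - 0.8374*t^4 - 0.0543999999999999*t^3 + 1.1424*t^2 - 5.0692*t - 1.092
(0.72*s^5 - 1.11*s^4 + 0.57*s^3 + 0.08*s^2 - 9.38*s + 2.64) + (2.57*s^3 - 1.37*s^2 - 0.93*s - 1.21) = 0.72*s^5 - 1.11*s^4 + 3.14*s^3 - 1.29*s^2 - 10.31*s + 1.43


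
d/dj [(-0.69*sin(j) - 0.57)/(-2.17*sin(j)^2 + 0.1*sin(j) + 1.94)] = (-2.4738*sin(j) + 0.74865*cos(2*j) - 2.03025)*cos(j)/(-2.17*sin(j)^2 + 0.1*sin(j) + 1.94)^2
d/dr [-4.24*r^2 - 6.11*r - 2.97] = -8.48*r - 6.11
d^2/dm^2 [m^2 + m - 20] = 2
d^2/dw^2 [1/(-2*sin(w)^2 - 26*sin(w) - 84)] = (4*sin(w)^4 + 39*sin(w)^3 - 5*sin(w)^2 - 624*sin(w) - 254)/(2*(sin(w)^2 + 13*sin(w) + 42)^3)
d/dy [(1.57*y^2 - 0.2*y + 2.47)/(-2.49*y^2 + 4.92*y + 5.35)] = (7.2264*y^2 + 29.0996*y - 13.2224)/(6.2001*y^4 - 24.5016*y^3 - 2.4366*y^2 + 52.644*y + 28.6225)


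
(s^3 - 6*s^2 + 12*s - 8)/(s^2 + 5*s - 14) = (s^2 - 4*s + 4)/(s + 7)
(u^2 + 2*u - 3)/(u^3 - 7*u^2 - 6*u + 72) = (u - 1)/(u^2 - 10*u + 24)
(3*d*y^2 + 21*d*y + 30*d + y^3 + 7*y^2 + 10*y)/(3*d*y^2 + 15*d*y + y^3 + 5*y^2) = (y + 2)/y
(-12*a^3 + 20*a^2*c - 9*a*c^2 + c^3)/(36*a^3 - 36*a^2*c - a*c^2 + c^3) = (-2*a + c)/(6*a + c)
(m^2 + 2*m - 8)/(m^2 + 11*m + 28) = (m - 2)/(m + 7)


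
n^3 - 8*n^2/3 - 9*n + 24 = (n - 3)*(n - 8/3)*(n + 3)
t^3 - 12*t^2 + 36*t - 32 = (t - 8)*(t - 2)^2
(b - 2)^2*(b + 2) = b^3 - 2*b^2 - 4*b + 8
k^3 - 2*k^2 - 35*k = k*(k - 7)*(k + 5)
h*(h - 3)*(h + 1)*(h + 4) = h^4 + 2*h^3 - 11*h^2 - 12*h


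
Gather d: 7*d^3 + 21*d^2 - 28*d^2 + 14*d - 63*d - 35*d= 7*d^3 - 7*d^2 - 84*d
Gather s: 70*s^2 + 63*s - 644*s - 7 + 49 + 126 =70*s^2 - 581*s + 168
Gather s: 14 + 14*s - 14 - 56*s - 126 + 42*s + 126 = 0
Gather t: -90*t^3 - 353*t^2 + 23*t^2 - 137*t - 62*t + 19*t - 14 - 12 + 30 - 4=-90*t^3 - 330*t^2 - 180*t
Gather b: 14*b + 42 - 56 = 14*b - 14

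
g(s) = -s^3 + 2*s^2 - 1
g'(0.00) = 0.00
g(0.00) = -1.00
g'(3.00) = -15.00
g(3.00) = -10.00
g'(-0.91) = -6.12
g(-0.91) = 1.41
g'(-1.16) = -8.68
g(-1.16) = 3.25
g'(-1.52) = -13.01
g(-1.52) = 7.13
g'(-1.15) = -8.57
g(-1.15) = 3.17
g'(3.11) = -16.58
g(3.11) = -11.74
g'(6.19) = -90.19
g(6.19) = -161.54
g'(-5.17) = -100.87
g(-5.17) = 190.65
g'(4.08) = -33.62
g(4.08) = -35.62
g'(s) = -3*s^2 + 4*s = s*(4 - 3*s)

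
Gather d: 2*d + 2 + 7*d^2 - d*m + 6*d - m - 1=7*d^2 + d*(8 - m) - m + 1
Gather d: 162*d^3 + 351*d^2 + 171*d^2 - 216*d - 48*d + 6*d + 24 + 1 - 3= 162*d^3 + 522*d^2 - 258*d + 22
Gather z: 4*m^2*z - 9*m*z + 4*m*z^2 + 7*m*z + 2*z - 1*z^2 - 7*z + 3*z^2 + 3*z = z^2*(4*m + 2) + z*(4*m^2 - 2*m - 2)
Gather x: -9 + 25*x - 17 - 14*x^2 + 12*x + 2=-14*x^2 + 37*x - 24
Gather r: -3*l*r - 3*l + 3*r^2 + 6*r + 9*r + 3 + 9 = -3*l + 3*r^2 + r*(15 - 3*l) + 12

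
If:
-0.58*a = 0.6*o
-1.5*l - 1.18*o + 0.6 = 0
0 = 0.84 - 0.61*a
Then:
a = 1.38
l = 1.45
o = -1.33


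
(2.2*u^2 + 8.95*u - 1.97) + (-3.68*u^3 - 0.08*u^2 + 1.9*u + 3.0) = -3.68*u^3 + 2.12*u^2 + 10.85*u + 1.03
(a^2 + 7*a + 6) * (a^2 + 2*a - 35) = a^4 + 9*a^3 - 15*a^2 - 233*a - 210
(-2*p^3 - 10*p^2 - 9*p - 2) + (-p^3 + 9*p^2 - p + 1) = -3*p^3 - p^2 - 10*p - 1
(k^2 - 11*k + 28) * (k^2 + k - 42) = k^4 - 10*k^3 - 25*k^2 + 490*k - 1176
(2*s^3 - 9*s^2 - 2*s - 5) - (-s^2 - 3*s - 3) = 2*s^3 - 8*s^2 + s - 2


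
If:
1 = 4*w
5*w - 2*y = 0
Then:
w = 1/4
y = 5/8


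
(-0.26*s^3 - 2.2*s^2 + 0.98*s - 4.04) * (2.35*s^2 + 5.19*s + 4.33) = -0.611*s^5 - 6.5194*s^4 - 10.2408*s^3 - 13.9338*s^2 - 16.7242*s - 17.4932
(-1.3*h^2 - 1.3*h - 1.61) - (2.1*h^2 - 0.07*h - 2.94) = -3.4*h^2 - 1.23*h + 1.33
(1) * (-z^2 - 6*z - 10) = -z^2 - 6*z - 10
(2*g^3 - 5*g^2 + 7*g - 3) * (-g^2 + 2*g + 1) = -2*g^5 + 9*g^4 - 15*g^3 + 12*g^2 + g - 3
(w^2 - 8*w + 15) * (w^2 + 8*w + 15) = w^4 - 34*w^2 + 225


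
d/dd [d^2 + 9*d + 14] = 2*d + 9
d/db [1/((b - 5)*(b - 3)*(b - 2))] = (-(b - 5)*(b - 3) - (b - 5)*(b - 2) - (b - 3)*(b - 2))/((b - 5)^2*(b - 3)^2*(b - 2)^2)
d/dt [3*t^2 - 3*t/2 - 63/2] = 6*t - 3/2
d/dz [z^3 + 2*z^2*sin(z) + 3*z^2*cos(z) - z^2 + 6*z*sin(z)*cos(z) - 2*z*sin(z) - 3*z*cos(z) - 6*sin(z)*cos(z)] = -3*z^2*sin(z) + 2*z^2*cos(z) + 3*z^2 + 7*z*sin(z) + 4*z*cos(z) + 6*z*cos(2*z) - 2*z - 2*sin(z) + 3*sin(2*z) - 3*cos(z) - 6*cos(2*z)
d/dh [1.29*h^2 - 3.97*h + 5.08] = 2.58*h - 3.97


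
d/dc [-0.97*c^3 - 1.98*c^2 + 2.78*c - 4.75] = -2.91*c^2 - 3.96*c + 2.78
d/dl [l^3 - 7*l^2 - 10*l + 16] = 3*l^2 - 14*l - 10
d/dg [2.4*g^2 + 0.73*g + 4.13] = 4.8*g + 0.73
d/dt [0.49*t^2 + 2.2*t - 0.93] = 0.98*t + 2.2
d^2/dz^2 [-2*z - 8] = 0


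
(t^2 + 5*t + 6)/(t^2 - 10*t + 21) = (t^2 + 5*t + 6)/(t^2 - 10*t + 21)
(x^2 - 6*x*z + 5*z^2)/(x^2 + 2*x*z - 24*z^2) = (x^2 - 6*x*z + 5*z^2)/(x^2 + 2*x*z - 24*z^2)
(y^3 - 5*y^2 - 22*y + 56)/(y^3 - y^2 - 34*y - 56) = (y - 2)/(y + 2)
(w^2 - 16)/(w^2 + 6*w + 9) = (w^2 - 16)/(w^2 + 6*w + 9)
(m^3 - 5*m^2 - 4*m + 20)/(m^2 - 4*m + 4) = (m^2 - 3*m - 10)/(m - 2)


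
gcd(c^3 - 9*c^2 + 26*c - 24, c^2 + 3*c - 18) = c - 3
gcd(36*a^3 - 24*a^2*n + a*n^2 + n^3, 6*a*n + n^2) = 6*a + n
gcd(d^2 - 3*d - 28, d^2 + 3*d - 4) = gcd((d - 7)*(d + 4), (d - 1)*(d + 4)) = d + 4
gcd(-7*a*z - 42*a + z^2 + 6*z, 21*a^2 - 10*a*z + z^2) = -7*a + z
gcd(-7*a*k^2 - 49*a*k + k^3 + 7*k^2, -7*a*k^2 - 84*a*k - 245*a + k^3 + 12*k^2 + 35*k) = 7*a*k + 49*a - k^2 - 7*k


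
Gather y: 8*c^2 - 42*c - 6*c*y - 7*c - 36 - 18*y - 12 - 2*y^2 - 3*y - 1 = 8*c^2 - 49*c - 2*y^2 + y*(-6*c - 21) - 49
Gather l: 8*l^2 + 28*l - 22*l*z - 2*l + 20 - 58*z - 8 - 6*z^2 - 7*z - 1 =8*l^2 + l*(26 - 22*z) - 6*z^2 - 65*z + 11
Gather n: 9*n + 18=9*n + 18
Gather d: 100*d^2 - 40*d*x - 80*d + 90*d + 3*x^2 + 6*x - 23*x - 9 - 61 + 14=100*d^2 + d*(10 - 40*x) + 3*x^2 - 17*x - 56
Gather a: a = a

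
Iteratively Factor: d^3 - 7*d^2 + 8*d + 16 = (d - 4)*(d^2 - 3*d - 4) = (d - 4)*(d + 1)*(d - 4)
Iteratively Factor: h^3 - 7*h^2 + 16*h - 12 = (h - 3)*(h^2 - 4*h + 4) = (h - 3)*(h - 2)*(h - 2)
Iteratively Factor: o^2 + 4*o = (o)*(o + 4)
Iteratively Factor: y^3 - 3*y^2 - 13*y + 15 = (y + 3)*(y^2 - 6*y + 5) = (y - 5)*(y + 3)*(y - 1)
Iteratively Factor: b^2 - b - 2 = (b - 2)*(b + 1)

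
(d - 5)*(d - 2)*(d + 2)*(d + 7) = d^4 + 2*d^3 - 39*d^2 - 8*d + 140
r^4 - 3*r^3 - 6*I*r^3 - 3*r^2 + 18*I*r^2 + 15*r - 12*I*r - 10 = (r - 2)*(r - 1)*(r - 5*I)*(r - I)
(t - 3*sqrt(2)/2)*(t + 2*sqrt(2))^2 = t^3 + 5*sqrt(2)*t^2/2 - 4*t - 12*sqrt(2)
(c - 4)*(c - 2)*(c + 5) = c^3 - c^2 - 22*c + 40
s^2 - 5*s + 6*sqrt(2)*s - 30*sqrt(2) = (s - 5)*(s + 6*sqrt(2))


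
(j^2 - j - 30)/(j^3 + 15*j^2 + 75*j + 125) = (j - 6)/(j^2 + 10*j + 25)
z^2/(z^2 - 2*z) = z/(z - 2)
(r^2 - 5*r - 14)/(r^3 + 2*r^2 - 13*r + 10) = (r^2 - 5*r - 14)/(r^3 + 2*r^2 - 13*r + 10)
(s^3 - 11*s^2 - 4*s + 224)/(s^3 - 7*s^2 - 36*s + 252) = (s^2 - 4*s - 32)/(s^2 - 36)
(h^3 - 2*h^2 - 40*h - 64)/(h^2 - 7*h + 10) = (h^3 - 2*h^2 - 40*h - 64)/(h^2 - 7*h + 10)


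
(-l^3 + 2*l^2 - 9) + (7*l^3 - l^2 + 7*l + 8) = 6*l^3 + l^2 + 7*l - 1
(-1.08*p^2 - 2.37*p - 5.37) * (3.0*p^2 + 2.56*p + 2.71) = -3.24*p^4 - 9.8748*p^3 - 25.104*p^2 - 20.1699*p - 14.5527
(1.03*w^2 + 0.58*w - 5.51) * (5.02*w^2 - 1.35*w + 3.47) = 5.1706*w^4 + 1.5211*w^3 - 24.8691*w^2 + 9.4511*w - 19.1197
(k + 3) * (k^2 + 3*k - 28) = k^3 + 6*k^2 - 19*k - 84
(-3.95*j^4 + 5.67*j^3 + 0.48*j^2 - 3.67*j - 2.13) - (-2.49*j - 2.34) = -3.95*j^4 + 5.67*j^3 + 0.48*j^2 - 1.18*j + 0.21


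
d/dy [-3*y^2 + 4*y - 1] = 4 - 6*y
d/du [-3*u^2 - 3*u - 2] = -6*u - 3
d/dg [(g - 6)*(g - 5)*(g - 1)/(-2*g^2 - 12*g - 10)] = (-g^4 - 12*g^3 + 98*g^2 + 60*g - 385)/(2*(g^4 + 12*g^3 + 46*g^2 + 60*g + 25))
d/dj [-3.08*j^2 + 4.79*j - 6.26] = 4.79 - 6.16*j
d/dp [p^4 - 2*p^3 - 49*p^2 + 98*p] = 4*p^3 - 6*p^2 - 98*p + 98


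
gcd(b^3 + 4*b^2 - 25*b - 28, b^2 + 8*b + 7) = b^2 + 8*b + 7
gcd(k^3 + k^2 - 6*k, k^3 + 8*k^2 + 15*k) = k^2 + 3*k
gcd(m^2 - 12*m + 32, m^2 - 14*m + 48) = m - 8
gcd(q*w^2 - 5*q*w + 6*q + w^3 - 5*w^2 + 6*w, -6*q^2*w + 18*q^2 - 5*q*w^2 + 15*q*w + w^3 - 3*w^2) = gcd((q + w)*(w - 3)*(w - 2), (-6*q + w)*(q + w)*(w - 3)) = q*w - 3*q + w^2 - 3*w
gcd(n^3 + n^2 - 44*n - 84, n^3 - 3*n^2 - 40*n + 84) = n^2 - n - 42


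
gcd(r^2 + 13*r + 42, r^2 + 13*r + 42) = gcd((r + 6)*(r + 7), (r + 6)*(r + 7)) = r^2 + 13*r + 42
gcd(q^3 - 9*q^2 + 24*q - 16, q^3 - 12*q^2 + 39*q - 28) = q^2 - 5*q + 4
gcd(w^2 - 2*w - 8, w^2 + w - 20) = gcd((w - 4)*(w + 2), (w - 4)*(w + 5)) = w - 4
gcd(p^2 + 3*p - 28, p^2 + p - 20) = p - 4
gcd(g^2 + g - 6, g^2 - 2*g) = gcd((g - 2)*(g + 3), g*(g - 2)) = g - 2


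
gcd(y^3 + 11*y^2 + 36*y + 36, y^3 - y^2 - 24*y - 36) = y^2 + 5*y + 6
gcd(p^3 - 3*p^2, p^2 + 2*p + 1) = 1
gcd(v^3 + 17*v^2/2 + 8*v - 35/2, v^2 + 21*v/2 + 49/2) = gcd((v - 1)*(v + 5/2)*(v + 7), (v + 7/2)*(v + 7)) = v + 7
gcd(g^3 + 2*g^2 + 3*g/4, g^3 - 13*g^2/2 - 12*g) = g^2 + 3*g/2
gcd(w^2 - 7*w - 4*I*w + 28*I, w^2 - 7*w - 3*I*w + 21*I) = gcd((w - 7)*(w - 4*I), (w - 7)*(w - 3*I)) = w - 7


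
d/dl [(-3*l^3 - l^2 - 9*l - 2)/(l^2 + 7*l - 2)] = (-3*l^4 - 42*l^3 + 20*l^2 + 8*l + 32)/(l^4 + 14*l^3 + 45*l^2 - 28*l + 4)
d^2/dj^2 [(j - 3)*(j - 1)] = 2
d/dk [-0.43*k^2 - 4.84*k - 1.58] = -0.86*k - 4.84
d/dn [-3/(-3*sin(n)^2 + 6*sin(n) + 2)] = 18*(1 - sin(n))*cos(n)/(-3*sin(n)^2 + 6*sin(n) + 2)^2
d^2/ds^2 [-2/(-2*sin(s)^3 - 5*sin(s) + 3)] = 2*(-36*sin(s)^6 + 28*sin(s)^4 - 54*sin(s)^3 + 35*sin(s)^2 + 21*sin(s) + 50)/(2*sin(s)^3 + 5*sin(s) - 3)^3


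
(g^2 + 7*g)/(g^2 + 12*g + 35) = g/(g + 5)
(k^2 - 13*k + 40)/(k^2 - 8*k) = (k - 5)/k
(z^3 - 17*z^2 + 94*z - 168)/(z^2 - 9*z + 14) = (z^2 - 10*z + 24)/(z - 2)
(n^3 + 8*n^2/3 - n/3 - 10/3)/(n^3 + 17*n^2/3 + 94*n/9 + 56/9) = 3*(3*n^2 + 2*n - 5)/(9*n^2 + 33*n + 28)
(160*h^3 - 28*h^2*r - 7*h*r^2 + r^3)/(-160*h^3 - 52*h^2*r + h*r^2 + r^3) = (-4*h + r)/(4*h + r)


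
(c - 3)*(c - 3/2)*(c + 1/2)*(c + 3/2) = c^4 - 5*c^3/2 - 15*c^2/4 + 45*c/8 + 27/8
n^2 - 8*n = n*(n - 8)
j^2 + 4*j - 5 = (j - 1)*(j + 5)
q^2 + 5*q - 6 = (q - 1)*(q + 6)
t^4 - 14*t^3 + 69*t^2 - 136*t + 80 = (t - 5)*(t - 4)^2*(t - 1)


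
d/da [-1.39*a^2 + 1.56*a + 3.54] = 1.56 - 2.78*a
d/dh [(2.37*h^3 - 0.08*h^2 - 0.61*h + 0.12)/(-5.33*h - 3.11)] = (-25.2642*h^3 - 21.6857*h^2 + 0.4976*h + 2.5367)/(28.4089*h^2 + 33.1526*h + 9.6721)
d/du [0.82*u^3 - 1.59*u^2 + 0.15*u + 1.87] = 2.46*u^2 - 3.18*u + 0.15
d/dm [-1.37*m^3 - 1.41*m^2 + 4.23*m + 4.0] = -4.11*m^2 - 2.82*m + 4.23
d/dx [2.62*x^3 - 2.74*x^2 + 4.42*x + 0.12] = 7.86*x^2 - 5.48*x + 4.42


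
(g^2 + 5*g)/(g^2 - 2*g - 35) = g/(g - 7)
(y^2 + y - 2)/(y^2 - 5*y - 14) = (y - 1)/(y - 7)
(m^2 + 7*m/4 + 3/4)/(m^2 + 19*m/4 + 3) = (m + 1)/(m + 4)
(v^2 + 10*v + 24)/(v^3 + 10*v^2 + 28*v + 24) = (v + 4)/(v^2 + 4*v + 4)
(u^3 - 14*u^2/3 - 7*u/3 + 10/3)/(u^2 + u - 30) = (3*u^2 + u - 2)/(3*(u + 6))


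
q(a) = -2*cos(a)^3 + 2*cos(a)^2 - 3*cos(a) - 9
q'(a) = 6*sin(a)*cos(a)^2 - 4*sin(a)*cos(a) + 3*sin(a)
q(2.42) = -4.77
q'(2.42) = 6.20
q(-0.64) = -11.15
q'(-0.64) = -2.18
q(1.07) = -10.20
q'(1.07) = 2.16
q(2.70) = -3.18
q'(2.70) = 4.92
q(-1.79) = -8.23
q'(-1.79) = -4.05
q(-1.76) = -8.35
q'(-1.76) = -3.89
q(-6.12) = -11.93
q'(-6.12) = 0.80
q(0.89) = -10.59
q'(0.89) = 2.22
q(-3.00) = -2.13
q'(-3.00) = -1.81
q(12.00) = -11.31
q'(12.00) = -2.09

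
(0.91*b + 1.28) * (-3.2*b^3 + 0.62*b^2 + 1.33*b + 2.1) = -2.912*b^4 - 3.5318*b^3 + 2.0039*b^2 + 3.6134*b + 2.688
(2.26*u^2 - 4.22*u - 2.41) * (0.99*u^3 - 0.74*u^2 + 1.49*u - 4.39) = 2.2374*u^5 - 5.8502*u^4 + 4.1043*u^3 - 14.4258*u^2 + 14.9349*u + 10.5799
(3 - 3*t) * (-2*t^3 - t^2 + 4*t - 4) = 6*t^4 - 3*t^3 - 15*t^2 + 24*t - 12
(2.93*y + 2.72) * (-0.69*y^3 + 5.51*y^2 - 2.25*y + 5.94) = -2.0217*y^4 + 14.2675*y^3 + 8.3947*y^2 + 11.2842*y + 16.1568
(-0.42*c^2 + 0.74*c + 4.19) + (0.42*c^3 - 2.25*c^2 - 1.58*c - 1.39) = 0.42*c^3 - 2.67*c^2 - 0.84*c + 2.8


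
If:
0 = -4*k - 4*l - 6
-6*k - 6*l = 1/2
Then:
No Solution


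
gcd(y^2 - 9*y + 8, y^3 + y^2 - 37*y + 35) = y - 1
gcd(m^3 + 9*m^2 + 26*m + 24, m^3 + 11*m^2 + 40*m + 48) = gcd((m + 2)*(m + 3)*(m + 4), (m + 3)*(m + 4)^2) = m^2 + 7*m + 12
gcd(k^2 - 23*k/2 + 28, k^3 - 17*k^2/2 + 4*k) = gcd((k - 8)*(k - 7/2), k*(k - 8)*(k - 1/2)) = k - 8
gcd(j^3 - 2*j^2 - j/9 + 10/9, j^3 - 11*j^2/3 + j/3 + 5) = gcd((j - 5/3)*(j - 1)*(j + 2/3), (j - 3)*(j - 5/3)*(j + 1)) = j - 5/3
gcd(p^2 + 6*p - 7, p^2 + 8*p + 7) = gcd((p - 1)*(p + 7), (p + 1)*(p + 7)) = p + 7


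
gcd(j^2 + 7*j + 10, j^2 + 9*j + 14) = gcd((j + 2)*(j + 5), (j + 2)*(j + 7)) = j + 2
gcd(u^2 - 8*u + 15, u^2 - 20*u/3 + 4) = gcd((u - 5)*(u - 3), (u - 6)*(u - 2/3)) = 1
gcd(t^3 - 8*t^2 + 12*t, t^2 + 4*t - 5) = 1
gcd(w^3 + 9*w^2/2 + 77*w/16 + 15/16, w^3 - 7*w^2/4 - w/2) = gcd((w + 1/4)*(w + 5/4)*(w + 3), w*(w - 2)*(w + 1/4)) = w + 1/4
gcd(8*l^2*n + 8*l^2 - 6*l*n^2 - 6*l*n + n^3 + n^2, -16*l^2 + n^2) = 4*l - n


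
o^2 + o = o*(o + 1)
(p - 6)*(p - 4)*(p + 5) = p^3 - 5*p^2 - 26*p + 120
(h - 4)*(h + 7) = h^2 + 3*h - 28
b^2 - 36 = (b - 6)*(b + 6)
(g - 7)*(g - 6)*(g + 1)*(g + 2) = g^4 - 10*g^3 + 5*g^2 + 100*g + 84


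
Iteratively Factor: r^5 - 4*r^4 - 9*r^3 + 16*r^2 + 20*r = (r)*(r^4 - 4*r^3 - 9*r^2 + 16*r + 20) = r*(r + 1)*(r^3 - 5*r^2 - 4*r + 20) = r*(r - 5)*(r + 1)*(r^2 - 4) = r*(r - 5)*(r - 2)*(r + 1)*(r + 2)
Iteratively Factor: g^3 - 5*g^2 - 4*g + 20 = (g + 2)*(g^2 - 7*g + 10) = (g - 2)*(g + 2)*(g - 5)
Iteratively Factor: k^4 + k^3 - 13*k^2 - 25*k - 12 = (k + 1)*(k^3 - 13*k - 12) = (k + 1)^2*(k^2 - k - 12) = (k - 4)*(k + 1)^2*(k + 3)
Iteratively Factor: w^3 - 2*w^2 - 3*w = (w)*(w^2 - 2*w - 3) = w*(w + 1)*(w - 3)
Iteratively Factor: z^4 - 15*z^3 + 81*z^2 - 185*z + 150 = (z - 5)*(z^3 - 10*z^2 + 31*z - 30) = (z - 5)^2*(z^2 - 5*z + 6) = (z - 5)^2*(z - 3)*(z - 2)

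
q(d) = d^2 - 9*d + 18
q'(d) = 2*d - 9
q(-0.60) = 23.76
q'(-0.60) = -10.20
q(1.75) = 5.31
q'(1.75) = -5.50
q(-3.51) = 61.91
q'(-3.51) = -16.02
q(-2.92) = 52.81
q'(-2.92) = -14.84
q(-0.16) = 19.47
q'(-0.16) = -9.32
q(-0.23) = 20.12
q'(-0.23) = -9.46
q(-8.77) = 173.84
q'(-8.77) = -26.54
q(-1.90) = 38.71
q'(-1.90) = -12.80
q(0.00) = 18.00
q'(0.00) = -9.00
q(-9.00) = 180.00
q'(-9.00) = -27.00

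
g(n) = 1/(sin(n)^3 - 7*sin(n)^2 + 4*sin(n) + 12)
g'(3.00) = 0.01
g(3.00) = 0.08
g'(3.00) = 0.01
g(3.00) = 0.08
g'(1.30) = 0.02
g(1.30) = 0.10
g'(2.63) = -0.01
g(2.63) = 0.08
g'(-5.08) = 0.02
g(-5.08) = 0.10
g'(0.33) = 0.00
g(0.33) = 0.08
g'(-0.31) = -0.08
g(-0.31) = 0.10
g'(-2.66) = 0.14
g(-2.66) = 0.12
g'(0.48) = 0.01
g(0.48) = 0.08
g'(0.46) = 0.01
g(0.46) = 0.08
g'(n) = (-3*sin(n)^2*cos(n) + 14*sin(n)*cos(n) - 4*cos(n))/(sin(n)^3 - 7*sin(n)^2 + 4*sin(n) + 12)^2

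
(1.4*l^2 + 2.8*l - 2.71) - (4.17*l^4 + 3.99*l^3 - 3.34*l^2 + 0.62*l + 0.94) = -4.17*l^4 - 3.99*l^3 + 4.74*l^2 + 2.18*l - 3.65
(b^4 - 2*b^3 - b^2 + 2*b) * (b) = b^5 - 2*b^4 - b^3 + 2*b^2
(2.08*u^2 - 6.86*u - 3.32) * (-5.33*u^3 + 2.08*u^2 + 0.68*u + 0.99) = -11.0864*u^5 + 40.8902*u^4 + 4.8412*u^3 - 9.5112*u^2 - 9.049*u - 3.2868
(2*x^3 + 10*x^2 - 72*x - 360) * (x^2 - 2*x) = 2*x^5 + 6*x^4 - 92*x^3 - 216*x^2 + 720*x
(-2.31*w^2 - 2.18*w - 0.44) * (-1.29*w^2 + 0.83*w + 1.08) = 2.9799*w^4 + 0.8949*w^3 - 3.7366*w^2 - 2.7196*w - 0.4752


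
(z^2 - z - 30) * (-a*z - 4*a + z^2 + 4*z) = -a*z^3 - 3*a*z^2 + 34*a*z + 120*a + z^4 + 3*z^3 - 34*z^2 - 120*z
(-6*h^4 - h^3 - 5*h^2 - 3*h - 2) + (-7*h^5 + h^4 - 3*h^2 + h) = -7*h^5 - 5*h^4 - h^3 - 8*h^2 - 2*h - 2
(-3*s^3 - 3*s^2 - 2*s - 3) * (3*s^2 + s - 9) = -9*s^5 - 12*s^4 + 18*s^3 + 16*s^2 + 15*s + 27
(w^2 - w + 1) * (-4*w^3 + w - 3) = -4*w^5 + 4*w^4 - 3*w^3 - 4*w^2 + 4*w - 3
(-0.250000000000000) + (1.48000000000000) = 1.23000000000000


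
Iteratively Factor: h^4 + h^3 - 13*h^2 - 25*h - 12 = (h + 1)*(h^3 - 13*h - 12) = (h + 1)^2*(h^2 - h - 12) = (h + 1)^2*(h + 3)*(h - 4)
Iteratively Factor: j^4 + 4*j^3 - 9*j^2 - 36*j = (j + 3)*(j^3 + j^2 - 12*j) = (j - 3)*(j + 3)*(j^2 + 4*j) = (j - 3)*(j + 3)*(j + 4)*(j)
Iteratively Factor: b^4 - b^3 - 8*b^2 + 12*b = (b - 2)*(b^3 + b^2 - 6*b) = b*(b - 2)*(b^2 + b - 6) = b*(b - 2)*(b + 3)*(b - 2)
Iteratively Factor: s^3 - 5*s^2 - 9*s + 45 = (s - 5)*(s^2 - 9) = (s - 5)*(s + 3)*(s - 3)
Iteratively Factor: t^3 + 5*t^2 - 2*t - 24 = (t + 4)*(t^2 + t - 6) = (t - 2)*(t + 4)*(t + 3)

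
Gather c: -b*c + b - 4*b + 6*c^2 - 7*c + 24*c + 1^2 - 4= -3*b + 6*c^2 + c*(17 - b) - 3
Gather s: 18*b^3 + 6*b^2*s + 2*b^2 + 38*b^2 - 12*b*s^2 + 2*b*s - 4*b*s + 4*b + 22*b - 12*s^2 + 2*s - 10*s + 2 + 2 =18*b^3 + 40*b^2 + 26*b + s^2*(-12*b - 12) + s*(6*b^2 - 2*b - 8) + 4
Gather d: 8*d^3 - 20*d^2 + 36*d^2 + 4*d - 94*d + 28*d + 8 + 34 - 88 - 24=8*d^3 + 16*d^2 - 62*d - 70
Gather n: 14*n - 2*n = 12*n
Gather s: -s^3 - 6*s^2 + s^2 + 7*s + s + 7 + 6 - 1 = -s^3 - 5*s^2 + 8*s + 12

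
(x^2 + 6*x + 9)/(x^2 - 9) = (x + 3)/(x - 3)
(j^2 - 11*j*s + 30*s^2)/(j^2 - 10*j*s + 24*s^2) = (-j + 5*s)/(-j + 4*s)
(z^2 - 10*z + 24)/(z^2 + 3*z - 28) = (z - 6)/(z + 7)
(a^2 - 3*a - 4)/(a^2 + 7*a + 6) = (a - 4)/(a + 6)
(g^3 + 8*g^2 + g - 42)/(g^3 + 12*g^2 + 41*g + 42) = (g - 2)/(g + 2)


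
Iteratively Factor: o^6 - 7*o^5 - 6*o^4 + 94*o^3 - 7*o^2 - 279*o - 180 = (o - 5)*(o^5 - 2*o^4 - 16*o^3 + 14*o^2 + 63*o + 36) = (o - 5)*(o + 1)*(o^4 - 3*o^3 - 13*o^2 + 27*o + 36) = (o - 5)*(o - 3)*(o + 1)*(o^3 - 13*o - 12) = (o - 5)*(o - 4)*(o - 3)*(o + 1)*(o^2 + 4*o + 3) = (o - 5)*(o - 4)*(o - 3)*(o + 1)^2*(o + 3)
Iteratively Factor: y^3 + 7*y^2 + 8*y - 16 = (y - 1)*(y^2 + 8*y + 16) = (y - 1)*(y + 4)*(y + 4)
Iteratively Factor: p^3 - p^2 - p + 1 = (p - 1)*(p^2 - 1) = (p - 1)*(p + 1)*(p - 1)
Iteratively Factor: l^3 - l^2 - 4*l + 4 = (l - 1)*(l^2 - 4) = (l - 1)*(l + 2)*(l - 2)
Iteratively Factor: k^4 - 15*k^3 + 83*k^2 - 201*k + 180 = (k - 4)*(k^3 - 11*k^2 + 39*k - 45) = (k - 5)*(k - 4)*(k^2 - 6*k + 9) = (k - 5)*(k - 4)*(k - 3)*(k - 3)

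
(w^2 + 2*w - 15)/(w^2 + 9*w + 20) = (w - 3)/(w + 4)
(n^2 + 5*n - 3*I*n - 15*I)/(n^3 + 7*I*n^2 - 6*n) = (n^2 + n*(5 - 3*I) - 15*I)/(n*(n^2 + 7*I*n - 6))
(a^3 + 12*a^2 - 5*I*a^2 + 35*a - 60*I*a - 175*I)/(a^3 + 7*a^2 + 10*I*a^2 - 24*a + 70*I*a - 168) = (a^2 + 5*a*(1 - I) - 25*I)/(a^2 + 10*I*a - 24)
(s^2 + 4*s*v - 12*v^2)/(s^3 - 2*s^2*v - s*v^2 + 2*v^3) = (s + 6*v)/(s^2 - v^2)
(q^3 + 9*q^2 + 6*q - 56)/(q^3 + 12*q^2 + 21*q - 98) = (q + 4)/(q + 7)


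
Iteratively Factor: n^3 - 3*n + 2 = (n - 1)*(n^2 + n - 2) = (n - 1)^2*(n + 2)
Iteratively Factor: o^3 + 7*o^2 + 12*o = (o)*(o^2 + 7*o + 12) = o*(o + 3)*(o + 4)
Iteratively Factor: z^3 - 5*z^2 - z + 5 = (z + 1)*(z^2 - 6*z + 5) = (z - 5)*(z + 1)*(z - 1)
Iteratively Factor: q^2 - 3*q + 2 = (q - 2)*(q - 1)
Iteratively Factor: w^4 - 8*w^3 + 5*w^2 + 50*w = (w - 5)*(w^3 - 3*w^2 - 10*w) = (w - 5)^2*(w^2 + 2*w) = w*(w - 5)^2*(w + 2)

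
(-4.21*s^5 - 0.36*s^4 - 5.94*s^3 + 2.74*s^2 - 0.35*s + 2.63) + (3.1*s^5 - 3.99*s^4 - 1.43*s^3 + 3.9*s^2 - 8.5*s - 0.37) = -1.11*s^5 - 4.35*s^4 - 7.37*s^3 + 6.64*s^2 - 8.85*s + 2.26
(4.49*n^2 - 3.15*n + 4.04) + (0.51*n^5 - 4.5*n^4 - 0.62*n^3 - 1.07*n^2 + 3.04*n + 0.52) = 0.51*n^5 - 4.5*n^4 - 0.62*n^3 + 3.42*n^2 - 0.11*n + 4.56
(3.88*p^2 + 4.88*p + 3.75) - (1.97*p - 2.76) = 3.88*p^2 + 2.91*p + 6.51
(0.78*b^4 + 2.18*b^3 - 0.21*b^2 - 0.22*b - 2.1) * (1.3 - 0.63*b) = -0.4914*b^5 - 0.3594*b^4 + 2.9663*b^3 - 0.1344*b^2 + 1.037*b - 2.73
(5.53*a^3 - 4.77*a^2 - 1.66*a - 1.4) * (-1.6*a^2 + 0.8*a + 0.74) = -8.848*a^5 + 12.056*a^4 + 2.9322*a^3 - 2.6178*a^2 - 2.3484*a - 1.036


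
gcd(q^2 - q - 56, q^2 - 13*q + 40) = q - 8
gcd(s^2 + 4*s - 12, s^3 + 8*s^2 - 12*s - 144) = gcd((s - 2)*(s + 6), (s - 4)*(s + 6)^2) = s + 6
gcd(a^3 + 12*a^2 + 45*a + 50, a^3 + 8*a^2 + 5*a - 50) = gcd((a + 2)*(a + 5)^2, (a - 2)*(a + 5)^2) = a^2 + 10*a + 25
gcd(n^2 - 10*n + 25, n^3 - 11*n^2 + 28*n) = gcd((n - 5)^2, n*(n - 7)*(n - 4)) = 1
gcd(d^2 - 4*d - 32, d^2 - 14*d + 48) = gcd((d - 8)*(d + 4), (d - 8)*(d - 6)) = d - 8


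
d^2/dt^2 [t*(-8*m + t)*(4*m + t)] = -8*m + 6*t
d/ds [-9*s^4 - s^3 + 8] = s^2*(-36*s - 3)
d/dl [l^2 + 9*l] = 2*l + 9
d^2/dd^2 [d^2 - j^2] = 2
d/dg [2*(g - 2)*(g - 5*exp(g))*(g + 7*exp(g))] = 4*g^2*exp(g) + 6*g^2 - 140*g*exp(2*g) - 8*g + 210*exp(2*g) - 8*exp(g)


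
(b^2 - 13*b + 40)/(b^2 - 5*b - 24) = (b - 5)/(b + 3)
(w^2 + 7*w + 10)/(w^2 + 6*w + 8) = (w + 5)/(w + 4)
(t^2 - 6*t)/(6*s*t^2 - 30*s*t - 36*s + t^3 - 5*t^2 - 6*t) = t/(6*s*t + 6*s + t^2 + t)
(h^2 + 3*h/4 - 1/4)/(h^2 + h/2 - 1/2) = (4*h - 1)/(2*(2*h - 1))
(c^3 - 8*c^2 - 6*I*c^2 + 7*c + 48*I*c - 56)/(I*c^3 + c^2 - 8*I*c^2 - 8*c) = (-I*c^2 - 6*c - 7*I)/(c*(c - I))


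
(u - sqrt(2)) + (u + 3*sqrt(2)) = 2*u + 2*sqrt(2)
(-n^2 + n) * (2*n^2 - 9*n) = -2*n^4 + 11*n^3 - 9*n^2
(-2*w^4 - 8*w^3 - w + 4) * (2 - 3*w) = 6*w^5 + 20*w^4 - 16*w^3 + 3*w^2 - 14*w + 8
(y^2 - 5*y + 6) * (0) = 0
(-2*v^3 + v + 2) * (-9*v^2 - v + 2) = 18*v^5 + 2*v^4 - 13*v^3 - 19*v^2 + 4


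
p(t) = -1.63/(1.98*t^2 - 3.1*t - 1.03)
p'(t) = -1.63*(3.1 - 3.96*t)/(1.98*t^2 - 3.1*t - 1.03)^2 = (6.4548*t - 5.053)/(-1.98*t^2 + 3.1*t + 1.03)^2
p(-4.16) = -0.04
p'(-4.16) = -0.01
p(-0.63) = -0.95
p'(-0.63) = -3.12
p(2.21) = -0.91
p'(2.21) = 2.88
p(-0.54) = -1.33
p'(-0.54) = -5.72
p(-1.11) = -0.34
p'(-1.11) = -0.52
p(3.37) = -0.15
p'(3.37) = 0.14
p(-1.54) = -0.19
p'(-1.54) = -0.21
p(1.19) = 0.85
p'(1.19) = 0.72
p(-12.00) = -0.01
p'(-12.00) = -0.00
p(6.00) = -0.03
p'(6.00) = 0.01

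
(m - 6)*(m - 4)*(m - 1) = m^3 - 11*m^2 + 34*m - 24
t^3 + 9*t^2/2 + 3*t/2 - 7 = (t - 1)*(t + 2)*(t + 7/2)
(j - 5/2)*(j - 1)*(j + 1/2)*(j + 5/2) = j^4 - j^3/2 - 27*j^2/4 + 25*j/8 + 25/8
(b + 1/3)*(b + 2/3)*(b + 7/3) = b^3 + 10*b^2/3 + 23*b/9 + 14/27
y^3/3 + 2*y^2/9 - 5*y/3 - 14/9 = (y/3 + 1/3)*(y - 7/3)*(y + 2)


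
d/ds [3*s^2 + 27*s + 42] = 6*s + 27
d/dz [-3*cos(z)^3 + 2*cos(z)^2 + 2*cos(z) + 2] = (9*cos(z)^2 - 4*cos(z) - 2)*sin(z)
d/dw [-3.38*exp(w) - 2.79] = -3.38*exp(w)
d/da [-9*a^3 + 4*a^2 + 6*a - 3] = -27*a^2 + 8*a + 6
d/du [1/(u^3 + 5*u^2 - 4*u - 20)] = (-3*u^2 - 10*u + 4)/(u^3 + 5*u^2 - 4*u - 20)^2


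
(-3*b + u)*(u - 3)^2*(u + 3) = -3*b*u^3 + 9*b*u^2 + 27*b*u - 81*b + u^4 - 3*u^3 - 9*u^2 + 27*u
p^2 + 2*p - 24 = (p - 4)*(p + 6)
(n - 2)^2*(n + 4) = n^3 - 12*n + 16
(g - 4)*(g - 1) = g^2 - 5*g + 4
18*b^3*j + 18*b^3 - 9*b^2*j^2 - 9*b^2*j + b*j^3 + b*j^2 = (-6*b + j)*(-3*b + j)*(b*j + b)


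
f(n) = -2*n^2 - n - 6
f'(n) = -4*n - 1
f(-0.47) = -5.97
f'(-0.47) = 0.88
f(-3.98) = -33.70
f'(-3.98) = 14.92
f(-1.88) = -11.19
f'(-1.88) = 6.52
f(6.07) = -85.76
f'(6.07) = -25.28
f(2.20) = -17.88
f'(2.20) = -9.80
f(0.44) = -6.83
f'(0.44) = -2.76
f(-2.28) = -14.12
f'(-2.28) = 8.12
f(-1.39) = -8.47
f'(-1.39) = 4.56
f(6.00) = -84.00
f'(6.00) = -25.00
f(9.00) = -177.00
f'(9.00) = -37.00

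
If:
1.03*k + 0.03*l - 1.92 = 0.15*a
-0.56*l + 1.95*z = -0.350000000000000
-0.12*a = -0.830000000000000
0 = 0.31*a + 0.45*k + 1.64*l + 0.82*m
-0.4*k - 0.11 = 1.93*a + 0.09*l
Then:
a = 6.92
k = 8.30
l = -186.44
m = 365.72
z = -53.72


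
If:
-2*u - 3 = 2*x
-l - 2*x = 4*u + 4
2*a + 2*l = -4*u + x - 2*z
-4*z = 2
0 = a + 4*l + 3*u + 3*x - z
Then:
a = 20/17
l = 12/17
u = -29/34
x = -11/17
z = -1/2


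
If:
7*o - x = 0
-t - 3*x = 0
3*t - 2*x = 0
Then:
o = 0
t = 0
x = 0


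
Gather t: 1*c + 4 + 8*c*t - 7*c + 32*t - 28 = -6*c + t*(8*c + 32) - 24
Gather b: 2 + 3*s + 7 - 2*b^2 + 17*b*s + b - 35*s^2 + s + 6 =-2*b^2 + b*(17*s + 1) - 35*s^2 + 4*s + 15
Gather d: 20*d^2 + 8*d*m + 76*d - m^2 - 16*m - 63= 20*d^2 + d*(8*m + 76) - m^2 - 16*m - 63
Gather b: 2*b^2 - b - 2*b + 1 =2*b^2 - 3*b + 1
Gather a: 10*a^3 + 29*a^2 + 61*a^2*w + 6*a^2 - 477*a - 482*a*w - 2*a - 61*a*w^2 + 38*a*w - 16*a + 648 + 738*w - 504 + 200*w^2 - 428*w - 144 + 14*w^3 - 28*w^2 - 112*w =10*a^3 + a^2*(61*w + 35) + a*(-61*w^2 - 444*w - 495) + 14*w^3 + 172*w^2 + 198*w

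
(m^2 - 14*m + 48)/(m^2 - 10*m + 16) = (m - 6)/(m - 2)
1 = 1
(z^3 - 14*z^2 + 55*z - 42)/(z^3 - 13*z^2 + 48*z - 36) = (z - 7)/(z - 6)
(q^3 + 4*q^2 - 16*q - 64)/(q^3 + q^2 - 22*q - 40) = (q^2 - 16)/(q^2 - 3*q - 10)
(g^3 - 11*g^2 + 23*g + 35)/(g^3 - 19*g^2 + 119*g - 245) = (g + 1)/(g - 7)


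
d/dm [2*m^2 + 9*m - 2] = 4*m + 9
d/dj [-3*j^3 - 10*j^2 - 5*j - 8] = -9*j^2 - 20*j - 5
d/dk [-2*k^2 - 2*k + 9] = -4*k - 2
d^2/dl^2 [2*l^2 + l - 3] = 4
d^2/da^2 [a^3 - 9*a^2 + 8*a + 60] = 6*a - 18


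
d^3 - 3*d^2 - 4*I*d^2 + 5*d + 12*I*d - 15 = (d - 3)*(d - 5*I)*(d + I)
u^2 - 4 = (u - 2)*(u + 2)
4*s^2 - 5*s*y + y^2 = (-4*s + y)*(-s + y)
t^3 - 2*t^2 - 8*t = t*(t - 4)*(t + 2)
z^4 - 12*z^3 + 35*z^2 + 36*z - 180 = (z - 6)*(z - 5)*(z - 3)*(z + 2)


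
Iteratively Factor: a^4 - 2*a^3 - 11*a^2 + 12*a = (a - 4)*(a^3 + 2*a^2 - 3*a) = (a - 4)*(a + 3)*(a^2 - a) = (a - 4)*(a - 1)*(a + 3)*(a)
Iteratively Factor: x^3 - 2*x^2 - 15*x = (x + 3)*(x^2 - 5*x) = (x - 5)*(x + 3)*(x)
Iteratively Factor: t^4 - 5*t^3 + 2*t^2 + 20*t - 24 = (t - 2)*(t^3 - 3*t^2 - 4*t + 12) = (t - 3)*(t - 2)*(t^2 - 4) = (t - 3)*(t - 2)*(t + 2)*(t - 2)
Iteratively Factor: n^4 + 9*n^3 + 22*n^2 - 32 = (n + 4)*(n^3 + 5*n^2 + 2*n - 8) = (n - 1)*(n + 4)*(n^2 + 6*n + 8) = (n - 1)*(n + 2)*(n + 4)*(n + 4)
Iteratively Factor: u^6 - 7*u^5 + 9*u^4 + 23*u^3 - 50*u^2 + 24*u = (u - 1)*(u^5 - 6*u^4 + 3*u^3 + 26*u^2 - 24*u) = (u - 4)*(u - 1)*(u^4 - 2*u^3 - 5*u^2 + 6*u) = (u - 4)*(u - 1)*(u + 2)*(u^3 - 4*u^2 + 3*u) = u*(u - 4)*(u - 1)*(u + 2)*(u^2 - 4*u + 3) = u*(u - 4)*(u - 1)^2*(u + 2)*(u - 3)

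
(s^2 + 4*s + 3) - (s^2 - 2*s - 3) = 6*s + 6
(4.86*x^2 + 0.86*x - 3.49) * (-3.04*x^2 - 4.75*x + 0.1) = -14.7744*x^4 - 25.6994*x^3 + 7.0106*x^2 + 16.6635*x - 0.349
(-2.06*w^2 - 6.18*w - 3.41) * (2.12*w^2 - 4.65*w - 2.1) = -4.3672*w^4 - 3.5226*w^3 + 25.8338*w^2 + 28.8345*w + 7.161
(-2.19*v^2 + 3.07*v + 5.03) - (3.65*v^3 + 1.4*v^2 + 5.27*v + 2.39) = -3.65*v^3 - 3.59*v^2 - 2.2*v + 2.64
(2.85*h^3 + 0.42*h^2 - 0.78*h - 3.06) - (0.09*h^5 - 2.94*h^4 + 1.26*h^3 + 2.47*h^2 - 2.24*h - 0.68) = -0.09*h^5 + 2.94*h^4 + 1.59*h^3 - 2.05*h^2 + 1.46*h - 2.38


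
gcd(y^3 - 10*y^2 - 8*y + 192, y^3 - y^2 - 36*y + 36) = y - 6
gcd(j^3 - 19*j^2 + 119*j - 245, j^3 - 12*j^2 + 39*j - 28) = j - 7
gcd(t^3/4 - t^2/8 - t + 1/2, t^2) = 1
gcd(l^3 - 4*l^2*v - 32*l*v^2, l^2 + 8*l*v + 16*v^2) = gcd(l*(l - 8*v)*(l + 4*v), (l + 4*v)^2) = l + 4*v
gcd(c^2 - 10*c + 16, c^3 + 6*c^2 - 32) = c - 2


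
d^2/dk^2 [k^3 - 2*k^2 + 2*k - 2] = 6*k - 4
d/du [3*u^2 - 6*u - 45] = 6*u - 6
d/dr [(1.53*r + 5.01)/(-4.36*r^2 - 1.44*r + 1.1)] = (6.6708*r^2 + 43.6872*r + 8.8974)/(19.0096*r^4 + 12.5568*r^3 - 7.5184*r^2 - 3.168*r + 1.21)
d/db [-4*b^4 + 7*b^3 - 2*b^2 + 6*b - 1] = -16*b^3 + 21*b^2 - 4*b + 6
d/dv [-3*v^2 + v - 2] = 1 - 6*v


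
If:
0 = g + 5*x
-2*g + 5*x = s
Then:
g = -5*x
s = 15*x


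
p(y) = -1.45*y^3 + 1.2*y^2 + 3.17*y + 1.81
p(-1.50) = 4.65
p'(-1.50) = -10.22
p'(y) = -4.35*y^2 + 2.4*y + 3.17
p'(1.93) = -8.40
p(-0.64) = 0.65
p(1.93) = 1.97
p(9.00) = -929.51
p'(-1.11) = -4.85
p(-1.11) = 1.75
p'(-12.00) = -652.03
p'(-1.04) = -4.03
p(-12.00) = 2642.17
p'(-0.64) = -0.15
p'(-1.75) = -14.35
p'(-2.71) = -35.28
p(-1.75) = 7.71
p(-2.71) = 30.89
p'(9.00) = -327.58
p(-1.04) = 1.44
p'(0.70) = 2.72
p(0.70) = 4.12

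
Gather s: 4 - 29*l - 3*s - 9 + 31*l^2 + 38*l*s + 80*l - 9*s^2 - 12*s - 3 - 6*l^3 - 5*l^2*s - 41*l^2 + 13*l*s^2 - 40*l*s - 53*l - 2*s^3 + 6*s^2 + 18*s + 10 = -6*l^3 - 10*l^2 - 2*l - 2*s^3 + s^2*(13*l - 3) + s*(-5*l^2 - 2*l + 3) + 2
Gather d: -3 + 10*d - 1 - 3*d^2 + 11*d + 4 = -3*d^2 + 21*d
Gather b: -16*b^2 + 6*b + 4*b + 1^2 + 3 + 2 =-16*b^2 + 10*b + 6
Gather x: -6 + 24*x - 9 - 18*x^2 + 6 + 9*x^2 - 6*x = -9*x^2 + 18*x - 9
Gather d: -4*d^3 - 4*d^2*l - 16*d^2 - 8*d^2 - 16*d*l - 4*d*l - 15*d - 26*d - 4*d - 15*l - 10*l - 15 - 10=-4*d^3 + d^2*(-4*l - 24) + d*(-20*l - 45) - 25*l - 25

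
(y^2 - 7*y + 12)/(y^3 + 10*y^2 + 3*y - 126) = (y - 4)/(y^2 + 13*y + 42)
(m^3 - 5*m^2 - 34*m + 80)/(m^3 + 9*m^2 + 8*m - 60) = (m - 8)/(m + 6)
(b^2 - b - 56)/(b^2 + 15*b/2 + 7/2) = 2*(b - 8)/(2*b + 1)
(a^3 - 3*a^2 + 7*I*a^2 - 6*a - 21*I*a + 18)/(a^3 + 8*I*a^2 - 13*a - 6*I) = (a - 3)/(a + I)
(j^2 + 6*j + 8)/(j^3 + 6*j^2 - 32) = (j + 2)/(j^2 + 2*j - 8)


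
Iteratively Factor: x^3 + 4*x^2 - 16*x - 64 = (x - 4)*(x^2 + 8*x + 16) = (x - 4)*(x + 4)*(x + 4)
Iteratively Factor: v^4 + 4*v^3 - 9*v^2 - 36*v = (v - 3)*(v^3 + 7*v^2 + 12*v) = (v - 3)*(v + 4)*(v^2 + 3*v) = (v - 3)*(v + 3)*(v + 4)*(v)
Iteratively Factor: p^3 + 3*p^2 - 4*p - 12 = (p - 2)*(p^2 + 5*p + 6) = (p - 2)*(p + 3)*(p + 2)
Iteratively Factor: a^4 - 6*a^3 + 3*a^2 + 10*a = (a - 2)*(a^3 - 4*a^2 - 5*a) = (a - 2)*(a + 1)*(a^2 - 5*a) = a*(a - 2)*(a + 1)*(a - 5)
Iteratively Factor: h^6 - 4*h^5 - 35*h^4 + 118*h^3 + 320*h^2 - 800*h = (h - 5)*(h^5 + h^4 - 30*h^3 - 32*h^2 + 160*h) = (h - 5)*(h - 2)*(h^4 + 3*h^3 - 24*h^2 - 80*h) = h*(h - 5)*(h - 2)*(h^3 + 3*h^2 - 24*h - 80) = h*(h - 5)*(h - 2)*(h + 4)*(h^2 - h - 20) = h*(h - 5)*(h - 2)*(h + 4)^2*(h - 5)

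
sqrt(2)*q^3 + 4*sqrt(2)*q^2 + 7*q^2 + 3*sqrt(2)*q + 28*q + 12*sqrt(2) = (q + 4)*(q + 3*sqrt(2))*(sqrt(2)*q + 1)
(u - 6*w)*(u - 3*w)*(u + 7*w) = u^3 - 2*u^2*w - 45*u*w^2 + 126*w^3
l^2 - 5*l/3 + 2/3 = (l - 1)*(l - 2/3)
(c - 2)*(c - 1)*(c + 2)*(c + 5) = c^4 + 4*c^3 - 9*c^2 - 16*c + 20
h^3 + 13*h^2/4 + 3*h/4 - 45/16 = (h - 3/4)*(h + 3/2)*(h + 5/2)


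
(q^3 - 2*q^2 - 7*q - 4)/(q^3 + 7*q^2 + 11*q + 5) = (q - 4)/(q + 5)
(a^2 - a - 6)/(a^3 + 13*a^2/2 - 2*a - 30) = 2*(a^2 - a - 6)/(2*a^3 + 13*a^2 - 4*a - 60)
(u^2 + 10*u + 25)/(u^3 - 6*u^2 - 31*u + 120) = (u + 5)/(u^2 - 11*u + 24)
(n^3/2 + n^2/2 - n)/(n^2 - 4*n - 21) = n*(-n^2 - n + 2)/(2*(-n^2 + 4*n + 21))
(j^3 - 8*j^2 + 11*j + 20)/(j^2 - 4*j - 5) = j - 4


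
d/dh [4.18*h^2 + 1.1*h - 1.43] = 8.36*h + 1.1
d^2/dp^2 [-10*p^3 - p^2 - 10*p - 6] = -60*p - 2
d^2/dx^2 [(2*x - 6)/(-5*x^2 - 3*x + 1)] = 4*(-(x - 3)*(10*x + 3)^2 + 3*(5*x - 4)*(5*x^2 + 3*x - 1))/(5*x^2 + 3*x - 1)^3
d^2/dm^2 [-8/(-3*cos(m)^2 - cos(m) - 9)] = 8*(-36*sin(m)^4 - 89*sin(m)^2 + 81*cos(m)/4 - 9*cos(3*m)/4 + 73)/(-3*sin(m)^2 + cos(m) + 12)^3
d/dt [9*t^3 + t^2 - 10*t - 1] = 27*t^2 + 2*t - 10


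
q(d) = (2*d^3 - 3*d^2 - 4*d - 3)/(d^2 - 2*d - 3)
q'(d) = (2 - 2*d)*(2*d^3 - 3*d^2 - 4*d - 3)/(d^2 - 2*d - 3)^2 + (6*d^2 - 6*d - 4)/(d^2 - 2*d - 3) = 2*(d^4 - 4*d^3 - 4*d^2 + 12*d + 3)/(d^4 - 4*d^3 - 2*d^2 + 12*d + 9)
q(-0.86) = 5.65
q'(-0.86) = -49.22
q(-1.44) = -4.83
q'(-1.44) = -3.32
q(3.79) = 12.59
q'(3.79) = -2.85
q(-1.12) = -10.30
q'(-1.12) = -67.62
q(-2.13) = -4.73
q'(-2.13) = 1.10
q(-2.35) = -5.00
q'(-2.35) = 1.35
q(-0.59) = 1.42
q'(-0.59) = -4.18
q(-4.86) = -9.36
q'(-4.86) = 1.88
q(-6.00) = -11.53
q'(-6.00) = 1.92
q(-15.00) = -29.24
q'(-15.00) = 1.99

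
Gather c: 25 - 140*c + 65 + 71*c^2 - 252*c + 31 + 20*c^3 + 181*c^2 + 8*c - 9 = 20*c^3 + 252*c^2 - 384*c + 112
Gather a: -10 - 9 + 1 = -18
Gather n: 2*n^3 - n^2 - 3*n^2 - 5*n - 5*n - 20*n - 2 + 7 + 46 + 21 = 2*n^3 - 4*n^2 - 30*n + 72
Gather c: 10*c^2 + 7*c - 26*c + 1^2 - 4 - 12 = 10*c^2 - 19*c - 15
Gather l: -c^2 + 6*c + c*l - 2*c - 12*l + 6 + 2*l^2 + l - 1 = -c^2 + 4*c + 2*l^2 + l*(c - 11) + 5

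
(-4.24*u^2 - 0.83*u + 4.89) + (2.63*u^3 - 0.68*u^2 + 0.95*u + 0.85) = 2.63*u^3 - 4.92*u^2 + 0.12*u + 5.74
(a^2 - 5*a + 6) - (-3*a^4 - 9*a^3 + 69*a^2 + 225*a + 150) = 3*a^4 + 9*a^3 - 68*a^2 - 230*a - 144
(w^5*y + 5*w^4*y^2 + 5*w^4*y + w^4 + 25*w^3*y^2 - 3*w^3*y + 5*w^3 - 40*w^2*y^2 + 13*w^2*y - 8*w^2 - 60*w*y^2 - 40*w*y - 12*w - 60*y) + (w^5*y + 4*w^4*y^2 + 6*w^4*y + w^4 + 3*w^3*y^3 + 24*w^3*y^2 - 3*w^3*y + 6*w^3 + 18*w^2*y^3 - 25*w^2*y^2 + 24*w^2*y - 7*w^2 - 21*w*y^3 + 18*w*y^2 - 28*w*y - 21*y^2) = 2*w^5*y + 9*w^4*y^2 + 11*w^4*y + 2*w^4 + 3*w^3*y^3 + 49*w^3*y^2 - 6*w^3*y + 11*w^3 + 18*w^2*y^3 - 65*w^2*y^2 + 37*w^2*y - 15*w^2 - 21*w*y^3 - 42*w*y^2 - 68*w*y - 12*w - 21*y^2 - 60*y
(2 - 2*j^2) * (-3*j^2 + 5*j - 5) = 6*j^4 - 10*j^3 + 4*j^2 + 10*j - 10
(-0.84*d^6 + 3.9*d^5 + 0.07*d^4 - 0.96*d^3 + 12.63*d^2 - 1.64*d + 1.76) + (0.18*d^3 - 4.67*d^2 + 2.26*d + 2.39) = -0.84*d^6 + 3.9*d^5 + 0.07*d^4 - 0.78*d^3 + 7.96*d^2 + 0.62*d + 4.15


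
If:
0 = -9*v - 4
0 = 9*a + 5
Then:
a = -5/9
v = -4/9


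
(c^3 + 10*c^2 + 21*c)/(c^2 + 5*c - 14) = c*(c + 3)/(c - 2)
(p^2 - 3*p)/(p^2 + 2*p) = (p - 3)/(p + 2)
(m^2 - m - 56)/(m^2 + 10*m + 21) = (m - 8)/(m + 3)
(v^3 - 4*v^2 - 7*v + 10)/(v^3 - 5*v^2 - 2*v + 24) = (v^2 - 6*v + 5)/(v^2 - 7*v + 12)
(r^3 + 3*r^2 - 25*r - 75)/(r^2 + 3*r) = r - 25/r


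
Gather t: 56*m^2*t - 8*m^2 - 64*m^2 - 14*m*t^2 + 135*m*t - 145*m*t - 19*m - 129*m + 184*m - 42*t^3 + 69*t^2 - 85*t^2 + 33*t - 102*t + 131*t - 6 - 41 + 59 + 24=-72*m^2 + 36*m - 42*t^3 + t^2*(-14*m - 16) + t*(56*m^2 - 10*m + 62) + 36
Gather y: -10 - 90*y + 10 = -90*y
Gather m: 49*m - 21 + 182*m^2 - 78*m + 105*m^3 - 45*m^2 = 105*m^3 + 137*m^2 - 29*m - 21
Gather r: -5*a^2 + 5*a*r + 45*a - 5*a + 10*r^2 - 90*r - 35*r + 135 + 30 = -5*a^2 + 40*a + 10*r^2 + r*(5*a - 125) + 165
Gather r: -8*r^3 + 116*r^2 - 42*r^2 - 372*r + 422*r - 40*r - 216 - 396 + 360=-8*r^3 + 74*r^2 + 10*r - 252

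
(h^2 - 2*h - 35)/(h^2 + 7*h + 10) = (h - 7)/(h + 2)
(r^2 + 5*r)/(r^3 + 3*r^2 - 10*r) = 1/(r - 2)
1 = 1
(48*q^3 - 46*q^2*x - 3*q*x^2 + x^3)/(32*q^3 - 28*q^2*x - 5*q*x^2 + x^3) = (6*q + x)/(4*q + x)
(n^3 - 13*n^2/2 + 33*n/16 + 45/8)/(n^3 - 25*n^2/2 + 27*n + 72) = (16*n^2 - 8*n - 15)/(8*(2*n^2 - 13*n - 24))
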